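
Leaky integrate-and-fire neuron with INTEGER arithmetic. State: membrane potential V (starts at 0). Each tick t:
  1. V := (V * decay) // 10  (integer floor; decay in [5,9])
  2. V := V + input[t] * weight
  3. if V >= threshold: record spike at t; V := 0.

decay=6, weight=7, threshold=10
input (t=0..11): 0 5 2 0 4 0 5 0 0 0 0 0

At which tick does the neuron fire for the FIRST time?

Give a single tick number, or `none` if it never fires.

t=0: input=0 -> V=0
t=1: input=5 -> V=0 FIRE
t=2: input=2 -> V=0 FIRE
t=3: input=0 -> V=0
t=4: input=4 -> V=0 FIRE
t=5: input=0 -> V=0
t=6: input=5 -> V=0 FIRE
t=7: input=0 -> V=0
t=8: input=0 -> V=0
t=9: input=0 -> V=0
t=10: input=0 -> V=0
t=11: input=0 -> V=0

Answer: 1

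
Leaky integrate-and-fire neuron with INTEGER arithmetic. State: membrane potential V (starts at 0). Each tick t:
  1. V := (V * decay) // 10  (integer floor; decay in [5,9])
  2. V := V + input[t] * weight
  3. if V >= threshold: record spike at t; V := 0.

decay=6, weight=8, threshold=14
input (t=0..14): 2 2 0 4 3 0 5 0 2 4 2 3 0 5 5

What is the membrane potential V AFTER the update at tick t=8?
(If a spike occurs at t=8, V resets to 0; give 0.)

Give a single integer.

t=0: input=2 -> V=0 FIRE
t=1: input=2 -> V=0 FIRE
t=2: input=0 -> V=0
t=3: input=4 -> V=0 FIRE
t=4: input=3 -> V=0 FIRE
t=5: input=0 -> V=0
t=6: input=5 -> V=0 FIRE
t=7: input=0 -> V=0
t=8: input=2 -> V=0 FIRE
t=9: input=4 -> V=0 FIRE
t=10: input=2 -> V=0 FIRE
t=11: input=3 -> V=0 FIRE
t=12: input=0 -> V=0
t=13: input=5 -> V=0 FIRE
t=14: input=5 -> V=0 FIRE

Answer: 0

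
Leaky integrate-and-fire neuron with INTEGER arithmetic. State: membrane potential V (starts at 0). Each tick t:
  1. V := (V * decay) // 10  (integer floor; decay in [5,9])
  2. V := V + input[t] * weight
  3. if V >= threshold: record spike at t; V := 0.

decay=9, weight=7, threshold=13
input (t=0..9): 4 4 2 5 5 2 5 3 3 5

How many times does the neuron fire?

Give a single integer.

Answer: 10

Derivation:
t=0: input=4 -> V=0 FIRE
t=1: input=4 -> V=0 FIRE
t=2: input=2 -> V=0 FIRE
t=3: input=5 -> V=0 FIRE
t=4: input=5 -> V=0 FIRE
t=5: input=2 -> V=0 FIRE
t=6: input=5 -> V=0 FIRE
t=7: input=3 -> V=0 FIRE
t=8: input=3 -> V=0 FIRE
t=9: input=5 -> V=0 FIRE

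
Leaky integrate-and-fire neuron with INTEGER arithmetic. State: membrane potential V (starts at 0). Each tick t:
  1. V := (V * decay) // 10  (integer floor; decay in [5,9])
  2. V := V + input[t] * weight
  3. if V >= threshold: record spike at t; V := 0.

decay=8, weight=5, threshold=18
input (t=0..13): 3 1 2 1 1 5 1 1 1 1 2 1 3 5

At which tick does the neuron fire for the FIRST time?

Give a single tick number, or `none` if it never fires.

Answer: 2

Derivation:
t=0: input=3 -> V=15
t=1: input=1 -> V=17
t=2: input=2 -> V=0 FIRE
t=3: input=1 -> V=5
t=4: input=1 -> V=9
t=5: input=5 -> V=0 FIRE
t=6: input=1 -> V=5
t=7: input=1 -> V=9
t=8: input=1 -> V=12
t=9: input=1 -> V=14
t=10: input=2 -> V=0 FIRE
t=11: input=1 -> V=5
t=12: input=3 -> V=0 FIRE
t=13: input=5 -> V=0 FIRE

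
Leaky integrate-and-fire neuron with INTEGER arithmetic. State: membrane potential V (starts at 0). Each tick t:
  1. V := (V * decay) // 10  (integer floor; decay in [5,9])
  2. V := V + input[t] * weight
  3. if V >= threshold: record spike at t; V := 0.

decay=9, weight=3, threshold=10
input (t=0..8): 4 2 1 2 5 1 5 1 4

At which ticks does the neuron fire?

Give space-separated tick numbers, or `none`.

Answer: 0 3 4 6 8

Derivation:
t=0: input=4 -> V=0 FIRE
t=1: input=2 -> V=6
t=2: input=1 -> V=8
t=3: input=2 -> V=0 FIRE
t=4: input=5 -> V=0 FIRE
t=5: input=1 -> V=3
t=6: input=5 -> V=0 FIRE
t=7: input=1 -> V=3
t=8: input=4 -> V=0 FIRE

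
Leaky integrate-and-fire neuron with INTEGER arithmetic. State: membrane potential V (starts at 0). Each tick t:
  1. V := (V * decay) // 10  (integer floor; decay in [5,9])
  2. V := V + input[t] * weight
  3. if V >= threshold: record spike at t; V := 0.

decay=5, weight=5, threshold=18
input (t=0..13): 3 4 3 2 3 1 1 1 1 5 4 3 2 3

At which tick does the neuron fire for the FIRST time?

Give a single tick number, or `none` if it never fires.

t=0: input=3 -> V=15
t=1: input=4 -> V=0 FIRE
t=2: input=3 -> V=15
t=3: input=2 -> V=17
t=4: input=3 -> V=0 FIRE
t=5: input=1 -> V=5
t=6: input=1 -> V=7
t=7: input=1 -> V=8
t=8: input=1 -> V=9
t=9: input=5 -> V=0 FIRE
t=10: input=4 -> V=0 FIRE
t=11: input=3 -> V=15
t=12: input=2 -> V=17
t=13: input=3 -> V=0 FIRE

Answer: 1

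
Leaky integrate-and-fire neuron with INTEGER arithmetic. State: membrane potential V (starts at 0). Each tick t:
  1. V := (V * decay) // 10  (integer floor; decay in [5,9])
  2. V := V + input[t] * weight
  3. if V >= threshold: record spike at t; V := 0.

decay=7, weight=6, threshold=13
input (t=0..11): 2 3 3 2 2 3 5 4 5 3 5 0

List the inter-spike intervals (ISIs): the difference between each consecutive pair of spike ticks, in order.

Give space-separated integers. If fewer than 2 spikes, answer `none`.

t=0: input=2 -> V=12
t=1: input=3 -> V=0 FIRE
t=2: input=3 -> V=0 FIRE
t=3: input=2 -> V=12
t=4: input=2 -> V=0 FIRE
t=5: input=3 -> V=0 FIRE
t=6: input=5 -> V=0 FIRE
t=7: input=4 -> V=0 FIRE
t=8: input=5 -> V=0 FIRE
t=9: input=3 -> V=0 FIRE
t=10: input=5 -> V=0 FIRE
t=11: input=0 -> V=0

Answer: 1 2 1 1 1 1 1 1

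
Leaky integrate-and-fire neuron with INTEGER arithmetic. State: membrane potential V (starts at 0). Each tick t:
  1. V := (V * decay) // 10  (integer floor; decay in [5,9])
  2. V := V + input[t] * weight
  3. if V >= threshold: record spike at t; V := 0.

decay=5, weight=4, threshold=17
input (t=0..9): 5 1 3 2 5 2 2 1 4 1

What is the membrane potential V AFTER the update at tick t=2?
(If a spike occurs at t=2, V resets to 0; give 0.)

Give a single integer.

t=0: input=5 -> V=0 FIRE
t=1: input=1 -> V=4
t=2: input=3 -> V=14
t=3: input=2 -> V=15
t=4: input=5 -> V=0 FIRE
t=5: input=2 -> V=8
t=6: input=2 -> V=12
t=7: input=1 -> V=10
t=8: input=4 -> V=0 FIRE
t=9: input=1 -> V=4

Answer: 14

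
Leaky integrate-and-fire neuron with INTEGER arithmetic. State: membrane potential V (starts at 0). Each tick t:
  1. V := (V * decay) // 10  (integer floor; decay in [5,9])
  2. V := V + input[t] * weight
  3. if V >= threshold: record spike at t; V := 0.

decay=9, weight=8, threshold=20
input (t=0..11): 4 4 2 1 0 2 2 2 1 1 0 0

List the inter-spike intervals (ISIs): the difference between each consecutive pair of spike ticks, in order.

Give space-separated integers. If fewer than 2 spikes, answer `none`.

Answer: 1 2 3 2

Derivation:
t=0: input=4 -> V=0 FIRE
t=1: input=4 -> V=0 FIRE
t=2: input=2 -> V=16
t=3: input=1 -> V=0 FIRE
t=4: input=0 -> V=0
t=5: input=2 -> V=16
t=6: input=2 -> V=0 FIRE
t=7: input=2 -> V=16
t=8: input=1 -> V=0 FIRE
t=9: input=1 -> V=8
t=10: input=0 -> V=7
t=11: input=0 -> V=6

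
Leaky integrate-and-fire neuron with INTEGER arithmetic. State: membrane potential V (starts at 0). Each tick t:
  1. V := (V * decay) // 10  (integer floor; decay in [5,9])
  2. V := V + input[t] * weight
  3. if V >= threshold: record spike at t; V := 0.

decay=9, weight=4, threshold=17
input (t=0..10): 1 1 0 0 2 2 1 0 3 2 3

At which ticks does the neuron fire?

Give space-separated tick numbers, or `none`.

Answer: 5 9

Derivation:
t=0: input=1 -> V=4
t=1: input=1 -> V=7
t=2: input=0 -> V=6
t=3: input=0 -> V=5
t=4: input=2 -> V=12
t=5: input=2 -> V=0 FIRE
t=6: input=1 -> V=4
t=7: input=0 -> V=3
t=8: input=3 -> V=14
t=9: input=2 -> V=0 FIRE
t=10: input=3 -> V=12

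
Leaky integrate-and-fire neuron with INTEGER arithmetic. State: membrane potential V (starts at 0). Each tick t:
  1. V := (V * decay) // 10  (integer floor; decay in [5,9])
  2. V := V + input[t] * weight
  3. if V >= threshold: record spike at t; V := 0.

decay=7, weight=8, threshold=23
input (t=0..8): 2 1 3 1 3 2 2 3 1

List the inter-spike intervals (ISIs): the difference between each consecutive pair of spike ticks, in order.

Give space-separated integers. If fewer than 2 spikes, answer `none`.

Answer: 2 2 1

Derivation:
t=0: input=2 -> V=16
t=1: input=1 -> V=19
t=2: input=3 -> V=0 FIRE
t=3: input=1 -> V=8
t=4: input=3 -> V=0 FIRE
t=5: input=2 -> V=16
t=6: input=2 -> V=0 FIRE
t=7: input=3 -> V=0 FIRE
t=8: input=1 -> V=8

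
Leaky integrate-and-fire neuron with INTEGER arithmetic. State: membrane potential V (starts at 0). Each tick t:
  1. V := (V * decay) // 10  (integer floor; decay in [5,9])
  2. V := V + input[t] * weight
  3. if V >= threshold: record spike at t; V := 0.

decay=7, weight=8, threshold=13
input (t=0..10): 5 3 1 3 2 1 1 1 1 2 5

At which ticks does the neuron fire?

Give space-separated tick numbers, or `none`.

t=0: input=5 -> V=0 FIRE
t=1: input=3 -> V=0 FIRE
t=2: input=1 -> V=8
t=3: input=3 -> V=0 FIRE
t=4: input=2 -> V=0 FIRE
t=5: input=1 -> V=8
t=6: input=1 -> V=0 FIRE
t=7: input=1 -> V=8
t=8: input=1 -> V=0 FIRE
t=9: input=2 -> V=0 FIRE
t=10: input=5 -> V=0 FIRE

Answer: 0 1 3 4 6 8 9 10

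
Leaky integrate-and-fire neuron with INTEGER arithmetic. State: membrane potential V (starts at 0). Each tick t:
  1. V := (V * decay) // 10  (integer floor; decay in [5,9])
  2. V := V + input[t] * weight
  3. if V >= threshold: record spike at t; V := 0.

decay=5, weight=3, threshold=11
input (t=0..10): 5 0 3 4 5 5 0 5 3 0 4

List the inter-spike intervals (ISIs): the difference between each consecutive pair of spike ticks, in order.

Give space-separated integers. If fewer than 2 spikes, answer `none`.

Answer: 3 1 1 2 3

Derivation:
t=0: input=5 -> V=0 FIRE
t=1: input=0 -> V=0
t=2: input=3 -> V=9
t=3: input=4 -> V=0 FIRE
t=4: input=5 -> V=0 FIRE
t=5: input=5 -> V=0 FIRE
t=6: input=0 -> V=0
t=7: input=5 -> V=0 FIRE
t=8: input=3 -> V=9
t=9: input=0 -> V=4
t=10: input=4 -> V=0 FIRE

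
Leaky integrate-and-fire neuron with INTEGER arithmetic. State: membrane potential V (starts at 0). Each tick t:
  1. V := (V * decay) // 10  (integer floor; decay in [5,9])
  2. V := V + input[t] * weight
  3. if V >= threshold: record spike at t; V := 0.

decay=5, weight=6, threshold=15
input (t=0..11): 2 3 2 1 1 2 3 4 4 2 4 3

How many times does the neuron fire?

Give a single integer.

t=0: input=2 -> V=12
t=1: input=3 -> V=0 FIRE
t=2: input=2 -> V=12
t=3: input=1 -> V=12
t=4: input=1 -> V=12
t=5: input=2 -> V=0 FIRE
t=6: input=3 -> V=0 FIRE
t=7: input=4 -> V=0 FIRE
t=8: input=4 -> V=0 FIRE
t=9: input=2 -> V=12
t=10: input=4 -> V=0 FIRE
t=11: input=3 -> V=0 FIRE

Answer: 7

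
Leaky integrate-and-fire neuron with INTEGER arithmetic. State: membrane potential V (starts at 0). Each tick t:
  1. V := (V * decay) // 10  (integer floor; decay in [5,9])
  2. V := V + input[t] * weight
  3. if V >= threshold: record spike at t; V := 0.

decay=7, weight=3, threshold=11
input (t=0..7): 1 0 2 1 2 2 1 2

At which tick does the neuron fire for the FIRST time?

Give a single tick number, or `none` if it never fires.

Answer: 5

Derivation:
t=0: input=1 -> V=3
t=1: input=0 -> V=2
t=2: input=2 -> V=7
t=3: input=1 -> V=7
t=4: input=2 -> V=10
t=5: input=2 -> V=0 FIRE
t=6: input=1 -> V=3
t=7: input=2 -> V=8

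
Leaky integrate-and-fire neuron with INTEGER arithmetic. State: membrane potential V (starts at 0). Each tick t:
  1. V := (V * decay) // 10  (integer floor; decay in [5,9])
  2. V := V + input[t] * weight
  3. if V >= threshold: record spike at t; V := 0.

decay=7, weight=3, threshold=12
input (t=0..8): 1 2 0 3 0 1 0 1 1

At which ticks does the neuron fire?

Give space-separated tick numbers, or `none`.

t=0: input=1 -> V=3
t=1: input=2 -> V=8
t=2: input=0 -> V=5
t=3: input=3 -> V=0 FIRE
t=4: input=0 -> V=0
t=5: input=1 -> V=3
t=6: input=0 -> V=2
t=7: input=1 -> V=4
t=8: input=1 -> V=5

Answer: 3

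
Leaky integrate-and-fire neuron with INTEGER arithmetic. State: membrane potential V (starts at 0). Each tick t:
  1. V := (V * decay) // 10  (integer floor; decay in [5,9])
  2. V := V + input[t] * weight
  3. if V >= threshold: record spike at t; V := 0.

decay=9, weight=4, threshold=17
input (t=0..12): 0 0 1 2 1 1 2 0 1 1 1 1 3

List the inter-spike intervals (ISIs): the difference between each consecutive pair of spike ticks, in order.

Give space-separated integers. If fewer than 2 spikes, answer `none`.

t=0: input=0 -> V=0
t=1: input=0 -> V=0
t=2: input=1 -> V=4
t=3: input=2 -> V=11
t=4: input=1 -> V=13
t=5: input=1 -> V=15
t=6: input=2 -> V=0 FIRE
t=7: input=0 -> V=0
t=8: input=1 -> V=4
t=9: input=1 -> V=7
t=10: input=1 -> V=10
t=11: input=1 -> V=13
t=12: input=3 -> V=0 FIRE

Answer: 6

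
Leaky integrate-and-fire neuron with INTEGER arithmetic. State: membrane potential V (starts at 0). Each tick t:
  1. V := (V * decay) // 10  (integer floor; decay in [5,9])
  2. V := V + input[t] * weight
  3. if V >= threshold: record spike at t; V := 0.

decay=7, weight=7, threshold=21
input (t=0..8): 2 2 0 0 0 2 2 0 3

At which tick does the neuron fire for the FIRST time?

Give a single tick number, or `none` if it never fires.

Answer: 1

Derivation:
t=0: input=2 -> V=14
t=1: input=2 -> V=0 FIRE
t=2: input=0 -> V=0
t=3: input=0 -> V=0
t=4: input=0 -> V=0
t=5: input=2 -> V=14
t=6: input=2 -> V=0 FIRE
t=7: input=0 -> V=0
t=8: input=3 -> V=0 FIRE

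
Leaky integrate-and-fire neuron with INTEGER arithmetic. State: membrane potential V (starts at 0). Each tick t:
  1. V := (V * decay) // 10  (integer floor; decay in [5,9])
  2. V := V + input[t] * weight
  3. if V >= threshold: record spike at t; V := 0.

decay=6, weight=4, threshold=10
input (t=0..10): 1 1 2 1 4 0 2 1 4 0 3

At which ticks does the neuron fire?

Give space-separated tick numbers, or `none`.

t=0: input=1 -> V=4
t=1: input=1 -> V=6
t=2: input=2 -> V=0 FIRE
t=3: input=1 -> V=4
t=4: input=4 -> V=0 FIRE
t=5: input=0 -> V=0
t=6: input=2 -> V=8
t=7: input=1 -> V=8
t=8: input=4 -> V=0 FIRE
t=9: input=0 -> V=0
t=10: input=3 -> V=0 FIRE

Answer: 2 4 8 10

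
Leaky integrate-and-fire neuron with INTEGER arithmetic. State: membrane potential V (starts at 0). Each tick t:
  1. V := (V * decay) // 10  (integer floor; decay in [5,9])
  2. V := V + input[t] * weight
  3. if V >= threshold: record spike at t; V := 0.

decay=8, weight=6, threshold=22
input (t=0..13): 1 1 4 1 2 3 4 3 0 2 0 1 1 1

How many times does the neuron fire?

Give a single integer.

t=0: input=1 -> V=6
t=1: input=1 -> V=10
t=2: input=4 -> V=0 FIRE
t=3: input=1 -> V=6
t=4: input=2 -> V=16
t=5: input=3 -> V=0 FIRE
t=6: input=4 -> V=0 FIRE
t=7: input=3 -> V=18
t=8: input=0 -> V=14
t=9: input=2 -> V=0 FIRE
t=10: input=0 -> V=0
t=11: input=1 -> V=6
t=12: input=1 -> V=10
t=13: input=1 -> V=14

Answer: 4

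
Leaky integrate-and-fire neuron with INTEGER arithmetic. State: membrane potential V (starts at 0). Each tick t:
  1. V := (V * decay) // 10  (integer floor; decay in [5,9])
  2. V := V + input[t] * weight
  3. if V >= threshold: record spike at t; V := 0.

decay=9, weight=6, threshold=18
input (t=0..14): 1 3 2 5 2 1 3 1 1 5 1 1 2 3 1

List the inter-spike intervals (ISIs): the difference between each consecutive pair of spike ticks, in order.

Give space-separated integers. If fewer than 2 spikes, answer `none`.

Answer: 2 3 3 3 1

Derivation:
t=0: input=1 -> V=6
t=1: input=3 -> V=0 FIRE
t=2: input=2 -> V=12
t=3: input=5 -> V=0 FIRE
t=4: input=2 -> V=12
t=5: input=1 -> V=16
t=6: input=3 -> V=0 FIRE
t=7: input=1 -> V=6
t=8: input=1 -> V=11
t=9: input=5 -> V=0 FIRE
t=10: input=1 -> V=6
t=11: input=1 -> V=11
t=12: input=2 -> V=0 FIRE
t=13: input=3 -> V=0 FIRE
t=14: input=1 -> V=6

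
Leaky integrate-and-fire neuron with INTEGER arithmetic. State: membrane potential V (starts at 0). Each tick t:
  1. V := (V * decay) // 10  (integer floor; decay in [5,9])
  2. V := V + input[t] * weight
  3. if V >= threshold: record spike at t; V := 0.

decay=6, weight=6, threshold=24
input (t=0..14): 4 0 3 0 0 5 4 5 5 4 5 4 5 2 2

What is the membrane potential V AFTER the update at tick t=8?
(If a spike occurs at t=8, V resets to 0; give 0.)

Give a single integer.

Answer: 0

Derivation:
t=0: input=4 -> V=0 FIRE
t=1: input=0 -> V=0
t=2: input=3 -> V=18
t=3: input=0 -> V=10
t=4: input=0 -> V=6
t=5: input=5 -> V=0 FIRE
t=6: input=4 -> V=0 FIRE
t=7: input=5 -> V=0 FIRE
t=8: input=5 -> V=0 FIRE
t=9: input=4 -> V=0 FIRE
t=10: input=5 -> V=0 FIRE
t=11: input=4 -> V=0 FIRE
t=12: input=5 -> V=0 FIRE
t=13: input=2 -> V=12
t=14: input=2 -> V=19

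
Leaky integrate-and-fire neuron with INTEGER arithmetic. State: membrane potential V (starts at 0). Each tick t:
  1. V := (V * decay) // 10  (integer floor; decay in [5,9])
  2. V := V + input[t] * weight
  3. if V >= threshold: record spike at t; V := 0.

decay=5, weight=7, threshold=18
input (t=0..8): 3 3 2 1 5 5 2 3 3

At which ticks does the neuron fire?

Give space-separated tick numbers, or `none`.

t=0: input=3 -> V=0 FIRE
t=1: input=3 -> V=0 FIRE
t=2: input=2 -> V=14
t=3: input=1 -> V=14
t=4: input=5 -> V=0 FIRE
t=5: input=5 -> V=0 FIRE
t=6: input=2 -> V=14
t=7: input=3 -> V=0 FIRE
t=8: input=3 -> V=0 FIRE

Answer: 0 1 4 5 7 8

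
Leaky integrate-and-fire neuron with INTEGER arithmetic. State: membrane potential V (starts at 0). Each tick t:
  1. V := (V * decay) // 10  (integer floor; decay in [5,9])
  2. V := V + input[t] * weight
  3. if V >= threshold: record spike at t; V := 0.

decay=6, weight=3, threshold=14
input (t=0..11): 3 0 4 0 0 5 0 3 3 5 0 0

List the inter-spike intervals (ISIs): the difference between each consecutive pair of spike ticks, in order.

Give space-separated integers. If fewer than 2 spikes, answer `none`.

Answer: 3 3 1

Derivation:
t=0: input=3 -> V=9
t=1: input=0 -> V=5
t=2: input=4 -> V=0 FIRE
t=3: input=0 -> V=0
t=4: input=0 -> V=0
t=5: input=5 -> V=0 FIRE
t=6: input=0 -> V=0
t=7: input=3 -> V=9
t=8: input=3 -> V=0 FIRE
t=9: input=5 -> V=0 FIRE
t=10: input=0 -> V=0
t=11: input=0 -> V=0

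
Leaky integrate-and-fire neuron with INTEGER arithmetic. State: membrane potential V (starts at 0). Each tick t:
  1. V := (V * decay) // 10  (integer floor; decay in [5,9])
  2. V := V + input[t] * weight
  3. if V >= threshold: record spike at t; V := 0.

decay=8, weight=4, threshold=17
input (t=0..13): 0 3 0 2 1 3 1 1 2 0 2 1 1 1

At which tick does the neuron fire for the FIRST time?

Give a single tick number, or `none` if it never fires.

t=0: input=0 -> V=0
t=1: input=3 -> V=12
t=2: input=0 -> V=9
t=3: input=2 -> V=15
t=4: input=1 -> V=16
t=5: input=3 -> V=0 FIRE
t=6: input=1 -> V=4
t=7: input=1 -> V=7
t=8: input=2 -> V=13
t=9: input=0 -> V=10
t=10: input=2 -> V=16
t=11: input=1 -> V=16
t=12: input=1 -> V=16
t=13: input=1 -> V=16

Answer: 5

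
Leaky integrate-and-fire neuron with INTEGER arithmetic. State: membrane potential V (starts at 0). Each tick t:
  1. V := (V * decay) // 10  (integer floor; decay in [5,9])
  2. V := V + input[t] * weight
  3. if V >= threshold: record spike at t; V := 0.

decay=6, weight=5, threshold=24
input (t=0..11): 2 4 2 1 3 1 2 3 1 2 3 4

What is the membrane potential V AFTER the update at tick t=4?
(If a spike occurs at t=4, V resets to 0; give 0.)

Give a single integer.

t=0: input=2 -> V=10
t=1: input=4 -> V=0 FIRE
t=2: input=2 -> V=10
t=3: input=1 -> V=11
t=4: input=3 -> V=21
t=5: input=1 -> V=17
t=6: input=2 -> V=20
t=7: input=3 -> V=0 FIRE
t=8: input=1 -> V=5
t=9: input=2 -> V=13
t=10: input=3 -> V=22
t=11: input=4 -> V=0 FIRE

Answer: 21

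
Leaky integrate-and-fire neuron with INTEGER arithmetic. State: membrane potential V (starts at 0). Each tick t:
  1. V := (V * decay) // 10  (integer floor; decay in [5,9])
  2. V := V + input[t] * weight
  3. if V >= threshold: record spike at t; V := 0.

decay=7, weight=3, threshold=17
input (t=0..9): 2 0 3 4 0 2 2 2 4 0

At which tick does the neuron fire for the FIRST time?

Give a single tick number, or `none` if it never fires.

t=0: input=2 -> V=6
t=1: input=0 -> V=4
t=2: input=3 -> V=11
t=3: input=4 -> V=0 FIRE
t=4: input=0 -> V=0
t=5: input=2 -> V=6
t=6: input=2 -> V=10
t=7: input=2 -> V=13
t=8: input=4 -> V=0 FIRE
t=9: input=0 -> V=0

Answer: 3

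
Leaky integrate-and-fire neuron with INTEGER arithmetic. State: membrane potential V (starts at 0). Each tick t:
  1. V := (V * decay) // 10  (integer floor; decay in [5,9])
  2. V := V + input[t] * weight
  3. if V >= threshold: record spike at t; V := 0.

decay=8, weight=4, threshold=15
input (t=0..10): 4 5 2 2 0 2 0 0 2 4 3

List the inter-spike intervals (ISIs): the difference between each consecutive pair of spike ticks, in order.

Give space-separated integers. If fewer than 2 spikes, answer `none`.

t=0: input=4 -> V=0 FIRE
t=1: input=5 -> V=0 FIRE
t=2: input=2 -> V=8
t=3: input=2 -> V=14
t=4: input=0 -> V=11
t=5: input=2 -> V=0 FIRE
t=6: input=0 -> V=0
t=7: input=0 -> V=0
t=8: input=2 -> V=8
t=9: input=4 -> V=0 FIRE
t=10: input=3 -> V=12

Answer: 1 4 4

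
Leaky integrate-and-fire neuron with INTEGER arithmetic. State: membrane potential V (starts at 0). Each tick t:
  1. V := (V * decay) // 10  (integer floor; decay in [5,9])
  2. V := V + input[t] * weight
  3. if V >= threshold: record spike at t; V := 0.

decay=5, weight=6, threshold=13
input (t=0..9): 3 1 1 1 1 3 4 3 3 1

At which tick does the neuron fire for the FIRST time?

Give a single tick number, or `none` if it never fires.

Answer: 0

Derivation:
t=0: input=3 -> V=0 FIRE
t=1: input=1 -> V=6
t=2: input=1 -> V=9
t=3: input=1 -> V=10
t=4: input=1 -> V=11
t=5: input=3 -> V=0 FIRE
t=6: input=4 -> V=0 FIRE
t=7: input=3 -> V=0 FIRE
t=8: input=3 -> V=0 FIRE
t=9: input=1 -> V=6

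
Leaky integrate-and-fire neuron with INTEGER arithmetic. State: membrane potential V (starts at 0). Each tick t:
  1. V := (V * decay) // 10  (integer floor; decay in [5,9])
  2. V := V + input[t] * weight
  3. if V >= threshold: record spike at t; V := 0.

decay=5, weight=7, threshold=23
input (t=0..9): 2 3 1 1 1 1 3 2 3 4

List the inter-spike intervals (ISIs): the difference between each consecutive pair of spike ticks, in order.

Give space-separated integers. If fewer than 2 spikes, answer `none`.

t=0: input=2 -> V=14
t=1: input=3 -> V=0 FIRE
t=2: input=1 -> V=7
t=3: input=1 -> V=10
t=4: input=1 -> V=12
t=5: input=1 -> V=13
t=6: input=3 -> V=0 FIRE
t=7: input=2 -> V=14
t=8: input=3 -> V=0 FIRE
t=9: input=4 -> V=0 FIRE

Answer: 5 2 1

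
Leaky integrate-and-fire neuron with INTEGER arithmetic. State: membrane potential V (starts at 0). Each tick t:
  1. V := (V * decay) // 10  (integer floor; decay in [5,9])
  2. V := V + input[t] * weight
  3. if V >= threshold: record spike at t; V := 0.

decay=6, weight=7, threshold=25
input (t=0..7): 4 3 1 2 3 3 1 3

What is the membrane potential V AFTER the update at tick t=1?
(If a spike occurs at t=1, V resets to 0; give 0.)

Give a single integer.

t=0: input=4 -> V=0 FIRE
t=1: input=3 -> V=21
t=2: input=1 -> V=19
t=3: input=2 -> V=0 FIRE
t=4: input=3 -> V=21
t=5: input=3 -> V=0 FIRE
t=6: input=1 -> V=7
t=7: input=3 -> V=0 FIRE

Answer: 21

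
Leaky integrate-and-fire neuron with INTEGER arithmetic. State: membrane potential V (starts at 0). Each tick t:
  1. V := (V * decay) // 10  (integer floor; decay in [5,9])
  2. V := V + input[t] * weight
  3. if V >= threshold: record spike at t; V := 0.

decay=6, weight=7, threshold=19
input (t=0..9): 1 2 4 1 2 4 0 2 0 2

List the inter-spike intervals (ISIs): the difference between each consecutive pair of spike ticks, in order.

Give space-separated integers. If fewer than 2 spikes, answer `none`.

t=0: input=1 -> V=7
t=1: input=2 -> V=18
t=2: input=4 -> V=0 FIRE
t=3: input=1 -> V=7
t=4: input=2 -> V=18
t=5: input=4 -> V=0 FIRE
t=6: input=0 -> V=0
t=7: input=2 -> V=14
t=8: input=0 -> V=8
t=9: input=2 -> V=18

Answer: 3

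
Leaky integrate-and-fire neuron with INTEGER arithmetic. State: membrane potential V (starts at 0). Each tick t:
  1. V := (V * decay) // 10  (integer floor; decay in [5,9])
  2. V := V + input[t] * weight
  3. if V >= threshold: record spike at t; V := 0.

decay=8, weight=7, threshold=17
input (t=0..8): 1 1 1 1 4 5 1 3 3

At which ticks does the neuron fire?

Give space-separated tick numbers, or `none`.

t=0: input=1 -> V=7
t=1: input=1 -> V=12
t=2: input=1 -> V=16
t=3: input=1 -> V=0 FIRE
t=4: input=4 -> V=0 FIRE
t=5: input=5 -> V=0 FIRE
t=6: input=1 -> V=7
t=7: input=3 -> V=0 FIRE
t=8: input=3 -> V=0 FIRE

Answer: 3 4 5 7 8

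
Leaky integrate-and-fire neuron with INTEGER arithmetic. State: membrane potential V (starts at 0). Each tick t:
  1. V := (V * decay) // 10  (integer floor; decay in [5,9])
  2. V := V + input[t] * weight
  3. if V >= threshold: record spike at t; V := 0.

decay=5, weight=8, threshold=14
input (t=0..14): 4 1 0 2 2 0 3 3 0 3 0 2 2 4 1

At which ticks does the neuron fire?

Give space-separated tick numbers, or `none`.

t=0: input=4 -> V=0 FIRE
t=1: input=1 -> V=8
t=2: input=0 -> V=4
t=3: input=2 -> V=0 FIRE
t=4: input=2 -> V=0 FIRE
t=5: input=0 -> V=0
t=6: input=3 -> V=0 FIRE
t=7: input=3 -> V=0 FIRE
t=8: input=0 -> V=0
t=9: input=3 -> V=0 FIRE
t=10: input=0 -> V=0
t=11: input=2 -> V=0 FIRE
t=12: input=2 -> V=0 FIRE
t=13: input=4 -> V=0 FIRE
t=14: input=1 -> V=8

Answer: 0 3 4 6 7 9 11 12 13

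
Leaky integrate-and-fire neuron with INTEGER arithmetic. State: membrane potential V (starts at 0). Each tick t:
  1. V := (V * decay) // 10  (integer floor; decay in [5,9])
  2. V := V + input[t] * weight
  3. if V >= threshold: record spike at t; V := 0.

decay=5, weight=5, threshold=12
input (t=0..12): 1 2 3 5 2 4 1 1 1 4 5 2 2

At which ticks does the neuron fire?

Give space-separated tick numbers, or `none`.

Answer: 1 2 3 5 9 10 12

Derivation:
t=0: input=1 -> V=5
t=1: input=2 -> V=0 FIRE
t=2: input=3 -> V=0 FIRE
t=3: input=5 -> V=0 FIRE
t=4: input=2 -> V=10
t=5: input=4 -> V=0 FIRE
t=6: input=1 -> V=5
t=7: input=1 -> V=7
t=8: input=1 -> V=8
t=9: input=4 -> V=0 FIRE
t=10: input=5 -> V=0 FIRE
t=11: input=2 -> V=10
t=12: input=2 -> V=0 FIRE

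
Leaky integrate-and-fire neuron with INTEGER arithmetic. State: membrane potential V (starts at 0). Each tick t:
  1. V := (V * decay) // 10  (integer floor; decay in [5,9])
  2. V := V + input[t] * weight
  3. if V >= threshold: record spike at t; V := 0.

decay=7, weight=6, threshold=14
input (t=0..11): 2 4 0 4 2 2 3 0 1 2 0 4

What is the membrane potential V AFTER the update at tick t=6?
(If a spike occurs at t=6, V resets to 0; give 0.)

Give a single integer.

Answer: 0

Derivation:
t=0: input=2 -> V=12
t=1: input=4 -> V=0 FIRE
t=2: input=0 -> V=0
t=3: input=4 -> V=0 FIRE
t=4: input=2 -> V=12
t=5: input=2 -> V=0 FIRE
t=6: input=3 -> V=0 FIRE
t=7: input=0 -> V=0
t=8: input=1 -> V=6
t=9: input=2 -> V=0 FIRE
t=10: input=0 -> V=0
t=11: input=4 -> V=0 FIRE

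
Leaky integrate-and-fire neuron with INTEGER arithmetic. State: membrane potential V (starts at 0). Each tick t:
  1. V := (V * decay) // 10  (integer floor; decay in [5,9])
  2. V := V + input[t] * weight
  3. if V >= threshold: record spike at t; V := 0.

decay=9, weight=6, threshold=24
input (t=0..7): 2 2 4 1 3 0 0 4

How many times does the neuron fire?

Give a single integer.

Answer: 2

Derivation:
t=0: input=2 -> V=12
t=1: input=2 -> V=22
t=2: input=4 -> V=0 FIRE
t=3: input=1 -> V=6
t=4: input=3 -> V=23
t=5: input=0 -> V=20
t=6: input=0 -> V=18
t=7: input=4 -> V=0 FIRE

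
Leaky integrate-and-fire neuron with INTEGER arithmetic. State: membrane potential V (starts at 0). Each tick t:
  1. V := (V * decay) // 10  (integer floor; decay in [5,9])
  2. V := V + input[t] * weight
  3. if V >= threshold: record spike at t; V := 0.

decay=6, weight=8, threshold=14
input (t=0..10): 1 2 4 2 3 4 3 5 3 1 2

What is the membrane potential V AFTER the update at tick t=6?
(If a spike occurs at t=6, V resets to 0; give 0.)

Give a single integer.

Answer: 0

Derivation:
t=0: input=1 -> V=8
t=1: input=2 -> V=0 FIRE
t=2: input=4 -> V=0 FIRE
t=3: input=2 -> V=0 FIRE
t=4: input=3 -> V=0 FIRE
t=5: input=4 -> V=0 FIRE
t=6: input=3 -> V=0 FIRE
t=7: input=5 -> V=0 FIRE
t=8: input=3 -> V=0 FIRE
t=9: input=1 -> V=8
t=10: input=2 -> V=0 FIRE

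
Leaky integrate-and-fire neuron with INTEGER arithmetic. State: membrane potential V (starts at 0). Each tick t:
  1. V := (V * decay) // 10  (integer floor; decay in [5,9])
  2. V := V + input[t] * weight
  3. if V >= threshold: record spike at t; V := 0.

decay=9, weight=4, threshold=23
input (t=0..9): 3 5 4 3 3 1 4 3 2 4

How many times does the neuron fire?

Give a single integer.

Answer: 4

Derivation:
t=0: input=3 -> V=12
t=1: input=5 -> V=0 FIRE
t=2: input=4 -> V=16
t=3: input=3 -> V=0 FIRE
t=4: input=3 -> V=12
t=5: input=1 -> V=14
t=6: input=4 -> V=0 FIRE
t=7: input=3 -> V=12
t=8: input=2 -> V=18
t=9: input=4 -> V=0 FIRE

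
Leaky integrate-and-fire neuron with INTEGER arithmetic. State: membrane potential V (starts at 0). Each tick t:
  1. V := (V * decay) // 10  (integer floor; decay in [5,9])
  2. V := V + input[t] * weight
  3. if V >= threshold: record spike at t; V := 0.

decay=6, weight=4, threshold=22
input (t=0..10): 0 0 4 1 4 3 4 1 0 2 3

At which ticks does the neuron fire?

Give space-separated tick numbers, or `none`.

t=0: input=0 -> V=0
t=1: input=0 -> V=0
t=2: input=4 -> V=16
t=3: input=1 -> V=13
t=4: input=4 -> V=0 FIRE
t=5: input=3 -> V=12
t=6: input=4 -> V=0 FIRE
t=7: input=1 -> V=4
t=8: input=0 -> V=2
t=9: input=2 -> V=9
t=10: input=3 -> V=17

Answer: 4 6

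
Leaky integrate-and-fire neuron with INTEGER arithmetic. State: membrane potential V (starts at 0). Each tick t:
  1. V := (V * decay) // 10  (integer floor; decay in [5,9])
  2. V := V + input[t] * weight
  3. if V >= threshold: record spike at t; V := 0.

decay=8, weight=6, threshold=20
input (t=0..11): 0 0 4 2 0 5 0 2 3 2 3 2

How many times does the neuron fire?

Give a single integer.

t=0: input=0 -> V=0
t=1: input=0 -> V=0
t=2: input=4 -> V=0 FIRE
t=3: input=2 -> V=12
t=4: input=0 -> V=9
t=5: input=5 -> V=0 FIRE
t=6: input=0 -> V=0
t=7: input=2 -> V=12
t=8: input=3 -> V=0 FIRE
t=9: input=2 -> V=12
t=10: input=3 -> V=0 FIRE
t=11: input=2 -> V=12

Answer: 4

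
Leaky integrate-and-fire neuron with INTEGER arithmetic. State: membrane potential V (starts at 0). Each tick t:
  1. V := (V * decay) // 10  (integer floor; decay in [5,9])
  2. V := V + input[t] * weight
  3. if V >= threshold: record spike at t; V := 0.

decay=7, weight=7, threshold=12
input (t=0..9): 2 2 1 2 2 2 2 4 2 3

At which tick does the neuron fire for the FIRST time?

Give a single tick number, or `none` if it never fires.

Answer: 0

Derivation:
t=0: input=2 -> V=0 FIRE
t=1: input=2 -> V=0 FIRE
t=2: input=1 -> V=7
t=3: input=2 -> V=0 FIRE
t=4: input=2 -> V=0 FIRE
t=5: input=2 -> V=0 FIRE
t=6: input=2 -> V=0 FIRE
t=7: input=4 -> V=0 FIRE
t=8: input=2 -> V=0 FIRE
t=9: input=3 -> V=0 FIRE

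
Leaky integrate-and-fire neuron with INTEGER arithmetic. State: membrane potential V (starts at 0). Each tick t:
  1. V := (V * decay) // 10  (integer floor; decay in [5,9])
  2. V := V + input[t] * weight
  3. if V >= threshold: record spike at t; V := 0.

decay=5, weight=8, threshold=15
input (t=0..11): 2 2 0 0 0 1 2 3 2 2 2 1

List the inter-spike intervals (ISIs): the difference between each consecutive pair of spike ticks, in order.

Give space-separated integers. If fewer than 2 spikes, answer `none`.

Answer: 1 5 1 1 1 1

Derivation:
t=0: input=2 -> V=0 FIRE
t=1: input=2 -> V=0 FIRE
t=2: input=0 -> V=0
t=3: input=0 -> V=0
t=4: input=0 -> V=0
t=5: input=1 -> V=8
t=6: input=2 -> V=0 FIRE
t=7: input=3 -> V=0 FIRE
t=8: input=2 -> V=0 FIRE
t=9: input=2 -> V=0 FIRE
t=10: input=2 -> V=0 FIRE
t=11: input=1 -> V=8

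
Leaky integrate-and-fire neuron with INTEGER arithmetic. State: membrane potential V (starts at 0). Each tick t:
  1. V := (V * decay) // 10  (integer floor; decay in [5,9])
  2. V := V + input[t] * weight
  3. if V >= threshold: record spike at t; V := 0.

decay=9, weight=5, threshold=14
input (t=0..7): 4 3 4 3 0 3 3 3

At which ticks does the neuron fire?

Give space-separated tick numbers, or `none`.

t=0: input=4 -> V=0 FIRE
t=1: input=3 -> V=0 FIRE
t=2: input=4 -> V=0 FIRE
t=3: input=3 -> V=0 FIRE
t=4: input=0 -> V=0
t=5: input=3 -> V=0 FIRE
t=6: input=3 -> V=0 FIRE
t=7: input=3 -> V=0 FIRE

Answer: 0 1 2 3 5 6 7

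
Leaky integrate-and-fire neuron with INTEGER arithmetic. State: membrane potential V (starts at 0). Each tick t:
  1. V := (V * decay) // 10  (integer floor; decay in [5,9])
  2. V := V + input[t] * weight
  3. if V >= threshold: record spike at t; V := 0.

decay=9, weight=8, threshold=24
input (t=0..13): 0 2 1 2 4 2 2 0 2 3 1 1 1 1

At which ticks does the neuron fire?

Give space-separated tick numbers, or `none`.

t=0: input=0 -> V=0
t=1: input=2 -> V=16
t=2: input=1 -> V=22
t=3: input=2 -> V=0 FIRE
t=4: input=4 -> V=0 FIRE
t=5: input=2 -> V=16
t=6: input=2 -> V=0 FIRE
t=7: input=0 -> V=0
t=8: input=2 -> V=16
t=9: input=3 -> V=0 FIRE
t=10: input=1 -> V=8
t=11: input=1 -> V=15
t=12: input=1 -> V=21
t=13: input=1 -> V=0 FIRE

Answer: 3 4 6 9 13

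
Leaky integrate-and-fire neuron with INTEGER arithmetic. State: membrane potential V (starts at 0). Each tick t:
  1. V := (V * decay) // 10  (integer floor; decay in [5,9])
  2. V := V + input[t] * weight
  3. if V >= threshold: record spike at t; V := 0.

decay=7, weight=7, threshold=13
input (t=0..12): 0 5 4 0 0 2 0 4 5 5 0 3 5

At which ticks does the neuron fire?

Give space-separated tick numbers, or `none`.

Answer: 1 2 5 7 8 9 11 12

Derivation:
t=0: input=0 -> V=0
t=1: input=5 -> V=0 FIRE
t=2: input=4 -> V=0 FIRE
t=3: input=0 -> V=0
t=4: input=0 -> V=0
t=5: input=2 -> V=0 FIRE
t=6: input=0 -> V=0
t=7: input=4 -> V=0 FIRE
t=8: input=5 -> V=0 FIRE
t=9: input=5 -> V=0 FIRE
t=10: input=0 -> V=0
t=11: input=3 -> V=0 FIRE
t=12: input=5 -> V=0 FIRE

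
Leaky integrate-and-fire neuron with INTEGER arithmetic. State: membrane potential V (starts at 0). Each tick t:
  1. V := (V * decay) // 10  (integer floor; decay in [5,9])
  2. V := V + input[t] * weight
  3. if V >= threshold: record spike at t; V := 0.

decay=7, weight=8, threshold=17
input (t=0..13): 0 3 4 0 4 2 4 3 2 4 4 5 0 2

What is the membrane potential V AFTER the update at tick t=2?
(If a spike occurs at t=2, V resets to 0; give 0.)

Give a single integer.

t=0: input=0 -> V=0
t=1: input=3 -> V=0 FIRE
t=2: input=4 -> V=0 FIRE
t=3: input=0 -> V=0
t=4: input=4 -> V=0 FIRE
t=5: input=2 -> V=16
t=6: input=4 -> V=0 FIRE
t=7: input=3 -> V=0 FIRE
t=8: input=2 -> V=16
t=9: input=4 -> V=0 FIRE
t=10: input=4 -> V=0 FIRE
t=11: input=5 -> V=0 FIRE
t=12: input=0 -> V=0
t=13: input=2 -> V=16

Answer: 0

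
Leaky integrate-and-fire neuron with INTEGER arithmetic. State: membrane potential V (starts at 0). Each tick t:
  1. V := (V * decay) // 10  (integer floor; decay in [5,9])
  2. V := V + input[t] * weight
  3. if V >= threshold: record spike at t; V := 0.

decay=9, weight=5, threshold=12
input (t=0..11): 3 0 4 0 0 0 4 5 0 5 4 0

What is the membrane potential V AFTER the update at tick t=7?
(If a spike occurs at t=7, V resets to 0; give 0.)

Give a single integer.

t=0: input=3 -> V=0 FIRE
t=1: input=0 -> V=0
t=2: input=4 -> V=0 FIRE
t=3: input=0 -> V=0
t=4: input=0 -> V=0
t=5: input=0 -> V=0
t=6: input=4 -> V=0 FIRE
t=7: input=5 -> V=0 FIRE
t=8: input=0 -> V=0
t=9: input=5 -> V=0 FIRE
t=10: input=4 -> V=0 FIRE
t=11: input=0 -> V=0

Answer: 0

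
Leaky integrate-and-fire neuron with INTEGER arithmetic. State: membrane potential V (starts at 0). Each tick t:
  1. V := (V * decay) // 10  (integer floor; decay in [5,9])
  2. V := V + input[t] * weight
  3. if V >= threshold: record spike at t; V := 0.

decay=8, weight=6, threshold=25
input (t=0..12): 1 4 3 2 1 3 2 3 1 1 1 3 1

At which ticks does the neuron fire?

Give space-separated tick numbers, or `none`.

Answer: 1 3 6 11

Derivation:
t=0: input=1 -> V=6
t=1: input=4 -> V=0 FIRE
t=2: input=3 -> V=18
t=3: input=2 -> V=0 FIRE
t=4: input=1 -> V=6
t=5: input=3 -> V=22
t=6: input=2 -> V=0 FIRE
t=7: input=3 -> V=18
t=8: input=1 -> V=20
t=9: input=1 -> V=22
t=10: input=1 -> V=23
t=11: input=3 -> V=0 FIRE
t=12: input=1 -> V=6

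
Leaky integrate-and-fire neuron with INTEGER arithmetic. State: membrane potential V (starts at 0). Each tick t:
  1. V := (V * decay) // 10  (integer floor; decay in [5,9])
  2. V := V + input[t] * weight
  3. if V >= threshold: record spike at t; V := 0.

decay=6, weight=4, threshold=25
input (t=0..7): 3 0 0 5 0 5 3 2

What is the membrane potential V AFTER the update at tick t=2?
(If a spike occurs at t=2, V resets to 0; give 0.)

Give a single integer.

t=0: input=3 -> V=12
t=1: input=0 -> V=7
t=2: input=0 -> V=4
t=3: input=5 -> V=22
t=4: input=0 -> V=13
t=5: input=5 -> V=0 FIRE
t=6: input=3 -> V=12
t=7: input=2 -> V=15

Answer: 4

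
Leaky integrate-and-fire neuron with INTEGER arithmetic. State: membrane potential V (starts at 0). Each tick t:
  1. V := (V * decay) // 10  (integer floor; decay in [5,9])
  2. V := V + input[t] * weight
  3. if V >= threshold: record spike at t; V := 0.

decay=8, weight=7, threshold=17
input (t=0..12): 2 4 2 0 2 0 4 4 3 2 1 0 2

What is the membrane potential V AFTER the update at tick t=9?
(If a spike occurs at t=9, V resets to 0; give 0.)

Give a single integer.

Answer: 14

Derivation:
t=0: input=2 -> V=14
t=1: input=4 -> V=0 FIRE
t=2: input=2 -> V=14
t=3: input=0 -> V=11
t=4: input=2 -> V=0 FIRE
t=5: input=0 -> V=0
t=6: input=4 -> V=0 FIRE
t=7: input=4 -> V=0 FIRE
t=8: input=3 -> V=0 FIRE
t=9: input=2 -> V=14
t=10: input=1 -> V=0 FIRE
t=11: input=0 -> V=0
t=12: input=2 -> V=14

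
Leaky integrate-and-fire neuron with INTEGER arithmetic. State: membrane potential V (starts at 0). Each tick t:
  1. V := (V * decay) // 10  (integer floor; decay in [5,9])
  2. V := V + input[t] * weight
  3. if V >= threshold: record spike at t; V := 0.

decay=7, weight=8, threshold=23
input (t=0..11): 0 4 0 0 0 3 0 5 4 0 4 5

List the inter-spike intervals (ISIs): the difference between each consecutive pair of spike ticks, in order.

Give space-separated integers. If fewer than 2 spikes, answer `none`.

t=0: input=0 -> V=0
t=1: input=4 -> V=0 FIRE
t=2: input=0 -> V=0
t=3: input=0 -> V=0
t=4: input=0 -> V=0
t=5: input=3 -> V=0 FIRE
t=6: input=0 -> V=0
t=7: input=5 -> V=0 FIRE
t=8: input=4 -> V=0 FIRE
t=9: input=0 -> V=0
t=10: input=4 -> V=0 FIRE
t=11: input=5 -> V=0 FIRE

Answer: 4 2 1 2 1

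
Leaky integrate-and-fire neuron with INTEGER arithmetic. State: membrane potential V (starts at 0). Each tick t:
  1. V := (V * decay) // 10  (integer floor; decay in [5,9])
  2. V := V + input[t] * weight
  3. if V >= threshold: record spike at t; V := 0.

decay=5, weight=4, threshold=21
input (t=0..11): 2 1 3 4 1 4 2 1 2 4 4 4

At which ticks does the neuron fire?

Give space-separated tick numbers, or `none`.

Answer: 3 9 11

Derivation:
t=0: input=2 -> V=8
t=1: input=1 -> V=8
t=2: input=3 -> V=16
t=3: input=4 -> V=0 FIRE
t=4: input=1 -> V=4
t=5: input=4 -> V=18
t=6: input=2 -> V=17
t=7: input=1 -> V=12
t=8: input=2 -> V=14
t=9: input=4 -> V=0 FIRE
t=10: input=4 -> V=16
t=11: input=4 -> V=0 FIRE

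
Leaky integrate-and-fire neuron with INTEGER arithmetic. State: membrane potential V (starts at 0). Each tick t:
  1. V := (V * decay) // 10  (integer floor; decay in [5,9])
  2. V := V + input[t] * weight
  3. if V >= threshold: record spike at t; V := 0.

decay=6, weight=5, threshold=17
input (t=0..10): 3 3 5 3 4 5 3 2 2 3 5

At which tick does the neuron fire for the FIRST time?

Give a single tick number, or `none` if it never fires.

Answer: 1

Derivation:
t=0: input=3 -> V=15
t=1: input=3 -> V=0 FIRE
t=2: input=5 -> V=0 FIRE
t=3: input=3 -> V=15
t=4: input=4 -> V=0 FIRE
t=5: input=5 -> V=0 FIRE
t=6: input=3 -> V=15
t=7: input=2 -> V=0 FIRE
t=8: input=2 -> V=10
t=9: input=3 -> V=0 FIRE
t=10: input=5 -> V=0 FIRE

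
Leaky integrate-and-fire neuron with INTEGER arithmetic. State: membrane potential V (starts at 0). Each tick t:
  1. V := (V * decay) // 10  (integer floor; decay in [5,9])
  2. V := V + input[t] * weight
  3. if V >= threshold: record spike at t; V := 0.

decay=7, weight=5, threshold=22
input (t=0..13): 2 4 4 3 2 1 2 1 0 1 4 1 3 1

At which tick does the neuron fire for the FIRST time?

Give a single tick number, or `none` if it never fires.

Answer: 1

Derivation:
t=0: input=2 -> V=10
t=1: input=4 -> V=0 FIRE
t=2: input=4 -> V=20
t=3: input=3 -> V=0 FIRE
t=4: input=2 -> V=10
t=5: input=1 -> V=12
t=6: input=2 -> V=18
t=7: input=1 -> V=17
t=8: input=0 -> V=11
t=9: input=1 -> V=12
t=10: input=4 -> V=0 FIRE
t=11: input=1 -> V=5
t=12: input=3 -> V=18
t=13: input=1 -> V=17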